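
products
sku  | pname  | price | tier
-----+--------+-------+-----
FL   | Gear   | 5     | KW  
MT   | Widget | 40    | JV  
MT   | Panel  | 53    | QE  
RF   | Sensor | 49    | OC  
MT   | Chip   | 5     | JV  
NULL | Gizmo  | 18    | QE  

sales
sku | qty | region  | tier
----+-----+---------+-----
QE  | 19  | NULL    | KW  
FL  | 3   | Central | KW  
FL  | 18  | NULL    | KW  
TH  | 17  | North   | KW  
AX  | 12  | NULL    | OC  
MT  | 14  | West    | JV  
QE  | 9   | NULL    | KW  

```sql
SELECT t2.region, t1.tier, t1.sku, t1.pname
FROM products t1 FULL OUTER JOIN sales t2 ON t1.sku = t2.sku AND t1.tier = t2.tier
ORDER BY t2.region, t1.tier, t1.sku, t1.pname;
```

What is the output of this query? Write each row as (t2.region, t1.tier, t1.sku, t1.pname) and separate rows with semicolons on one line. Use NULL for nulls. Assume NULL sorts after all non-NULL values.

(Central, KW, FL, Gear); (North, NULL, NULL, NULL); (West, JV, MT, Chip); (West, JV, MT, Widget); (NULL, KW, FL, Gear); (NULL, OC, RF, Sensor); (NULL, QE, MT, Panel); (NULL, QE, NULL, Gizmo); (NULL, NULL, NULL, NULL); (NULL, NULL, NULL, NULL); (NULL, NULL, NULL, NULL)

FULL OUTER JOIN keeps every row from both sides; unmatched rows get NULL for the other side's columns.
Matching on t1.sku = t2.sku AND t1.tier = t2.tier. A NULL in a compared column never satisfies the condition.
- t1[0] sku=FL, tier=KW → 2 match(es) in t2 → 2 row(s).
- t1[1] sku=MT, tier=JV → 1 match(es) in t2 → 1 row(s).
- t1[2] sku=MT, tier=QE → no match; kept with NULLs on the t2 side.
- t1[3] sku=RF, tier=OC → no match; kept with NULLs on the t2 side.
- t1[4] sku=MT, tier=JV → 1 match(es) in t2 → 1 row(s).
- t1[5] sku=NULL, tier=QE → no match; kept with NULLs on the t2 side.
- plus 4 unmatched t2 row(s), each kept with NULL t1 columns.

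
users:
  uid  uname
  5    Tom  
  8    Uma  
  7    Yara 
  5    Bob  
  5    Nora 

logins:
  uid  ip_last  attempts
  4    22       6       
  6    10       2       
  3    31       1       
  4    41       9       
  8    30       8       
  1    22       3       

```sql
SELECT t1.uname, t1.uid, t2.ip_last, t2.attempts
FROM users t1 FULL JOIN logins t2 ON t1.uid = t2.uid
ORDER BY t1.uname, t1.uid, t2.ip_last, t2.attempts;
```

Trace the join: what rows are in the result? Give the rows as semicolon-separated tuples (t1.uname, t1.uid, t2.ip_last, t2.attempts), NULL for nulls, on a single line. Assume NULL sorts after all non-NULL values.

FULL OUTER JOIN keeps every row from both sides; unmatched rows get NULL for the other side's columns.
Matching on t1.uid = t2.uid.
Matched pairs: 1; unmatched t1 rows kept: 4; unmatched t2 rows kept: 5.

(Bob, 5, NULL, NULL); (Nora, 5, NULL, NULL); (Tom, 5, NULL, NULL); (Uma, 8, 30, 8); (Yara, 7, NULL, NULL); (NULL, NULL, 10, 2); (NULL, NULL, 22, 3); (NULL, NULL, 22, 6); (NULL, NULL, 31, 1); (NULL, NULL, 41, 9)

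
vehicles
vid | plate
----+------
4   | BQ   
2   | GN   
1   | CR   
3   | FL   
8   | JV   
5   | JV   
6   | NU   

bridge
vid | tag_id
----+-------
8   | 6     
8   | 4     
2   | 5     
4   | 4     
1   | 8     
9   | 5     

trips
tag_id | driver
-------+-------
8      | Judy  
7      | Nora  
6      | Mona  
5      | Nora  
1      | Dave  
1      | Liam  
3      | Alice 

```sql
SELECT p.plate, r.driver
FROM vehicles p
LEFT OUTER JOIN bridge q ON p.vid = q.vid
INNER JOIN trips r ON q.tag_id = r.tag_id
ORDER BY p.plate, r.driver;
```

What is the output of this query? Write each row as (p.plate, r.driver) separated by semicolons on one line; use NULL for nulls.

Evaluate left to right. First `vehicles p LEFT JOIN bridge q` on vid: 8 row(s).
Then INNER JOIN `trips r` on tag_id: keep only rows whose q.tag_id appears in r.

(CR, Judy); (GN, Nora); (JV, Mona)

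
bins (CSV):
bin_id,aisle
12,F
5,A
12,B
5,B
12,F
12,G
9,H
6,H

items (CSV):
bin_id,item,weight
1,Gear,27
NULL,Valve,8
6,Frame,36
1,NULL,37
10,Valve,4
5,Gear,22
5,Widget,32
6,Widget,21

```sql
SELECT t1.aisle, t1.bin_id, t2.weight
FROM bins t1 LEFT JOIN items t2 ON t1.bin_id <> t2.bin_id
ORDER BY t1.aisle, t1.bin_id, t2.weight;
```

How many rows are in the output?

50

LEFT JOIN keeps every row from `bins`; unmatched rows get NULL for `items`'s columns.
Matching on t1.bin_id <> t2.bin_id. A NULL in a compared column never satisfies the condition.
- t1 row (bin_id=12): matches 7 t2 row(s) → 7 output row(s).
- t1 row (bin_id=5): matches 5 t2 row(s) → 5 output row(s).
- t1 row (bin_id=12): matches 7 t2 row(s) → 7 output row(s).
- t1 row (bin_id=5): matches 5 t2 row(s) → 5 output row(s).
- t1 row (bin_id=12): matches 7 t2 row(s) → 7 output row(s).
- t1 row (bin_id=12): matches 7 t2 row(s) → 7 output row(s).
- t1 row (bin_id=9): matches 7 t2 row(s) → 7 output row(s).
- t1 row (bin_id=6): matches 5 t2 row(s) → 5 output row(s).
Total: 50 rows.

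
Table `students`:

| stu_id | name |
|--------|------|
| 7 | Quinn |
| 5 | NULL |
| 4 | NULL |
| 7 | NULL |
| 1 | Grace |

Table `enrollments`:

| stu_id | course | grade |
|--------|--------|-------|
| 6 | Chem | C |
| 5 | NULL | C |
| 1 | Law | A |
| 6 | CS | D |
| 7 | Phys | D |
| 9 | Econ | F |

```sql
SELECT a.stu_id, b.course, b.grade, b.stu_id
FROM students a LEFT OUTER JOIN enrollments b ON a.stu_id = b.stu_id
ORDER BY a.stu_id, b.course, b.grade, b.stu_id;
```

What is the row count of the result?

LEFT JOIN keeps every row from `students`; unmatched rows get NULL for `enrollments`'s columns.
Matching on a.stu_id = b.stu_id.
- a (stu_id=7) pairs with 1 row(s) of b.
- a (stu_id=5) pairs with 1 row(s) of b.
- a (stu_id=4) has no partner → padded with NULL.
- a (stu_id=7) pairs with 1 row(s) of b.
- a (stu_id=1) pairs with 1 row(s) of b.
Total: 4 matched + 1 padded = 5 rows.

5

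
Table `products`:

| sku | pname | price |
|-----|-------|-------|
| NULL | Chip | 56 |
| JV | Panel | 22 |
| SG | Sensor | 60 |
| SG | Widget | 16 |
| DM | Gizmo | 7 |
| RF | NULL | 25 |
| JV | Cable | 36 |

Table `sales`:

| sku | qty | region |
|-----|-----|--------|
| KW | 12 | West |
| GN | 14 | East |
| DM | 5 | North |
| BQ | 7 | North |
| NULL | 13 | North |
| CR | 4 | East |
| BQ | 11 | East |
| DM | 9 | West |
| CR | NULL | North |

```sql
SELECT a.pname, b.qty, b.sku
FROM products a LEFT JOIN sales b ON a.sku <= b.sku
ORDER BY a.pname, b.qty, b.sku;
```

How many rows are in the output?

10

LEFT JOIN keeps every row from `products`; unmatched rows get NULL for `sales`'s columns.
Matching on a.sku <= b.sku. A NULL in a compared column never satisfies the condition.
- a[0] sku=NULL → no match; kept with NULLs on the b side.
- a[1] sku=JV → 1 match(es) in b → 1 row(s).
- a[2] sku=SG → no match; kept with NULLs on the b side.
- a[3] sku=SG → no match; kept with NULLs on the b side.
- a[4] sku=DM → 4 match(es) in b → 4 row(s).
- a[5] sku=RF → no match; kept with NULLs on the b side.
- a[6] sku=JV → 1 match(es) in b → 1 row(s).
Total: 6 matched + 4 padded = 10 rows.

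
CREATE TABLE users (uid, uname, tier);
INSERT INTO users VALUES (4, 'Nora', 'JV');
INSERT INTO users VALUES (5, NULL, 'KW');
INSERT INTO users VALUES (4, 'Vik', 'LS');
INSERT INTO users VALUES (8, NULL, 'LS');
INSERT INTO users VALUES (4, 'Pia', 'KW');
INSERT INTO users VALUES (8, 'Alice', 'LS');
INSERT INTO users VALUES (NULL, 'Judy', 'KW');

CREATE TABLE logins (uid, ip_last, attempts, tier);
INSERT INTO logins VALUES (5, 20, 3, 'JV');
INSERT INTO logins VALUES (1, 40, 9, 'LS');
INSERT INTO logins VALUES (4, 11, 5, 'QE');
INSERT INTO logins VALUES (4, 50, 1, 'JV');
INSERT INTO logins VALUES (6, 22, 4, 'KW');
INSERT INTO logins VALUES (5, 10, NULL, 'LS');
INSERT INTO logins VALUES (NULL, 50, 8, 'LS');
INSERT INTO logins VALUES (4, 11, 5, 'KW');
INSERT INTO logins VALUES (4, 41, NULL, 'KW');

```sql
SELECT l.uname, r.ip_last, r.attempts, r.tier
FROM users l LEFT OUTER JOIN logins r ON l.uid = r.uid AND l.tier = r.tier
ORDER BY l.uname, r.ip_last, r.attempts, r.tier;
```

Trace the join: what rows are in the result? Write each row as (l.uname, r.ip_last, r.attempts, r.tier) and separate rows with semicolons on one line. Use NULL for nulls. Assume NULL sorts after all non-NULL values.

(Alice, NULL, NULL, NULL); (Judy, NULL, NULL, NULL); (Nora, 50, 1, JV); (Pia, 11, 5, KW); (Pia, 41, NULL, KW); (Vik, NULL, NULL, NULL); (NULL, NULL, NULL, NULL); (NULL, NULL, NULL, NULL)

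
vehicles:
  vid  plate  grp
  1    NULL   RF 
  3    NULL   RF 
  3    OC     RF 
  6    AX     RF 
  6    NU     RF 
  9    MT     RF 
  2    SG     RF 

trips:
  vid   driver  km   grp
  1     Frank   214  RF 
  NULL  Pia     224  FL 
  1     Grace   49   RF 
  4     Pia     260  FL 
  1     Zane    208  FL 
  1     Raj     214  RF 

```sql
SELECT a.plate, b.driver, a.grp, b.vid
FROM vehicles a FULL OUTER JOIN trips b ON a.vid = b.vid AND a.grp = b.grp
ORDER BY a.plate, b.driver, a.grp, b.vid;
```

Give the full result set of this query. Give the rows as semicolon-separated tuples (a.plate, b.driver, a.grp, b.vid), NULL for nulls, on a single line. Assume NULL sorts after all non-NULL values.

(AX, NULL, RF, NULL); (MT, NULL, RF, NULL); (NU, NULL, RF, NULL); (OC, NULL, RF, NULL); (SG, NULL, RF, NULL); (NULL, Frank, RF, 1); (NULL, Grace, RF, 1); (NULL, Pia, NULL, 4); (NULL, Pia, NULL, NULL); (NULL, Raj, RF, 1); (NULL, Zane, NULL, 1); (NULL, NULL, RF, NULL)

FULL OUTER JOIN keeps every row from both sides; unmatched rows get NULL for the other side's columns.
Matching on a.vid = b.vid AND a.grp = b.grp. A NULL in a compared column never satisfies the condition.
Matched pairs: 3; unmatched a rows kept: 6; unmatched b rows kept: 3.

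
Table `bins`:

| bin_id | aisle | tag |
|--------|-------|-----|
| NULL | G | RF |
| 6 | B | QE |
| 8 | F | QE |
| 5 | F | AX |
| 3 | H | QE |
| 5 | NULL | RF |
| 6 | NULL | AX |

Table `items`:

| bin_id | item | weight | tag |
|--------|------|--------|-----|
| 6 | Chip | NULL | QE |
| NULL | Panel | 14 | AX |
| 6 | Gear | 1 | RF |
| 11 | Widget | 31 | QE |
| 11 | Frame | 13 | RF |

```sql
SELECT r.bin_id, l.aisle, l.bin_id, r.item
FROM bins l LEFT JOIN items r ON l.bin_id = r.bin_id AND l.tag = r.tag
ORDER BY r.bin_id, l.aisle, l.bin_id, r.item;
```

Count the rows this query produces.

7

LEFT JOIN keeps every row from `bins`; unmatched rows get NULL for `items`'s columns.
Matching on l.bin_id = r.bin_id AND l.tag = r.tag. A NULL in a compared column never satisfies the condition.
- l (bin_id=NULL, tag=RF) has no partner → padded with NULL.
- l (bin_id=6, tag=QE) pairs with 1 row(s) of r.
- l (bin_id=8, tag=QE) has no partner → padded with NULL.
- l (bin_id=5, tag=AX) has no partner → padded with NULL.
- l (bin_id=3, tag=QE) has no partner → padded with NULL.
- l (bin_id=5, tag=RF) has no partner → padded with NULL.
- l (bin_id=6, tag=AX) has no partner → padded with NULL.
Total: 1 matched + 6 padded = 7 rows.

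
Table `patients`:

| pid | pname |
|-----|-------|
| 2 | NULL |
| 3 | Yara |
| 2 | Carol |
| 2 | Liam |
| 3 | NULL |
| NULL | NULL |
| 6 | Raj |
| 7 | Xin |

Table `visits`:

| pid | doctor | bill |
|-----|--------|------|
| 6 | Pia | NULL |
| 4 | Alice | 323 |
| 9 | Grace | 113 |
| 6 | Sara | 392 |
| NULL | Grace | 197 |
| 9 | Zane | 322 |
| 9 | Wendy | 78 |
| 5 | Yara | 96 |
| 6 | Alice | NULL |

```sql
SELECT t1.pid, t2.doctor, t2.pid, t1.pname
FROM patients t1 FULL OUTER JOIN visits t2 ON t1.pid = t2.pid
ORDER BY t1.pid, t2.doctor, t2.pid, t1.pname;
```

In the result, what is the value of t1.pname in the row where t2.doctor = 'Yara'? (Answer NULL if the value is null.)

NULL

FULL OUTER JOIN keeps every row from both sides; unmatched rows get NULL for the other side's columns.
Matching on t1.pid = t2.pid. A NULL in a compared column never satisfies the condition.
Matched pairs: 3; unmatched t1 rows kept: 7; unmatched t2 rows kept: 6.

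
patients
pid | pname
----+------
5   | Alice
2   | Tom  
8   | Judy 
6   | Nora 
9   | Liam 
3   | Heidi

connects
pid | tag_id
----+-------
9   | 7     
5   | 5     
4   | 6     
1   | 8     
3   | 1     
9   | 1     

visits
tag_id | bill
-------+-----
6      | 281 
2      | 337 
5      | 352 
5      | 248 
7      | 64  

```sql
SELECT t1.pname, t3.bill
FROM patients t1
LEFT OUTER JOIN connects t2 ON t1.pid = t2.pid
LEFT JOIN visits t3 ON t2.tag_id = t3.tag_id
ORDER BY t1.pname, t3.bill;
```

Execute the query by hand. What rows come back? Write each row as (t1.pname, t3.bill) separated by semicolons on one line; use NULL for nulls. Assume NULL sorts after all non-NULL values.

(Alice, 248); (Alice, 352); (Heidi, NULL); (Judy, NULL); (Liam, 64); (Liam, NULL); (Nora, NULL); (Tom, NULL)

Evaluate left to right. First `patients t1 LEFT JOIN connects t2` on pid: 7 row(s).
Then LEFT JOIN `visits t3` on tag_id: each of those 7 rows is kept; rows whose t2.tag_id has no match in t3 get NULL for t3's columns.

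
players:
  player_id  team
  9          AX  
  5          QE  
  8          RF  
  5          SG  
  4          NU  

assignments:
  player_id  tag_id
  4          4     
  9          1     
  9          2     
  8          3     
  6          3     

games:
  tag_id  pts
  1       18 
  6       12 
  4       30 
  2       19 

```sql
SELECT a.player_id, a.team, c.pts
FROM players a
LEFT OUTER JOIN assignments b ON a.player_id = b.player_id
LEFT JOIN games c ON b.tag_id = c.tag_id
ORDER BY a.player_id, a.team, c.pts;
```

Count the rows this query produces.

Evaluate left to right. First `players a LEFT JOIN assignments b` on player_id: 6 row(s).
Then LEFT JOIN `games c` on tag_id: each of those 6 rows is kept; rows whose b.tag_id has no match in c get NULL for c's columns.
Result: 6 row(s).

6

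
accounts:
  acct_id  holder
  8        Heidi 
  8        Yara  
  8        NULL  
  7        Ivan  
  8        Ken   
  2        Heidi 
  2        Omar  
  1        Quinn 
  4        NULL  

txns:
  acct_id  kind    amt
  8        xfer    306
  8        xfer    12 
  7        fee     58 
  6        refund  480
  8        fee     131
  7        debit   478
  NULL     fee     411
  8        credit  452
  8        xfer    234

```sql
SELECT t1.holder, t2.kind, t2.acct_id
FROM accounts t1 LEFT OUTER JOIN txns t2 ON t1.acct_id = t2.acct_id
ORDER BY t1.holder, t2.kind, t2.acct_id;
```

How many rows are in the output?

LEFT JOIN keeps every row from `accounts`; unmatched rows get NULL for `txns`'s columns.
Matching on t1.acct_id = t2.acct_id. A NULL in a compared column never satisfies the condition.
- t1 (acct_id=8) pairs with 5 row(s) of t2.
- t1 (acct_id=8) pairs with 5 row(s) of t2.
- t1 (acct_id=8) pairs with 5 row(s) of t2.
- t1 (acct_id=7) pairs with 2 row(s) of t2.
- t1 (acct_id=8) pairs with 5 row(s) of t2.
- t1 (acct_id=2) has no partner → padded with NULL.
- t1 (acct_id=2) has no partner → padded with NULL.
- t1 (acct_id=1) has no partner → padded with NULL.
- t1 (acct_id=4) has no partner → padded with NULL.
Total: 22 matched + 4 padded = 26 rows.

26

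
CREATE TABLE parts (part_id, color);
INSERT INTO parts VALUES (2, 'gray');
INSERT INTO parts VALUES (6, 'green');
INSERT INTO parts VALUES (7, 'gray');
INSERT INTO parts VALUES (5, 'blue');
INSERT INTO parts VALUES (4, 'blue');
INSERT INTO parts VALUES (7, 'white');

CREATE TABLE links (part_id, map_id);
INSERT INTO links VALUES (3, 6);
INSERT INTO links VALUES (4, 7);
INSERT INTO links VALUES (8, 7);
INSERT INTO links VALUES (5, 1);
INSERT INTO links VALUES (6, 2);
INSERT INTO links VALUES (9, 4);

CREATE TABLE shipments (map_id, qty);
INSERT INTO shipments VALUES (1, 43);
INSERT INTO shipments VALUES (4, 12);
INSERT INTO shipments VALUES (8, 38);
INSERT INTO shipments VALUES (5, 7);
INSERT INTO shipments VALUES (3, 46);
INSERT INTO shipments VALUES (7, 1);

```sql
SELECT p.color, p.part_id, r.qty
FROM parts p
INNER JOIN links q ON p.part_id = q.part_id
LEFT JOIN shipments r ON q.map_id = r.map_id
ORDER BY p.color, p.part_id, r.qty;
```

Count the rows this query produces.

3

Joins associate left-to-right: parts INNER JOIN links on part_id gives 3 intermediate row(s).
Then LEFT JOIN `shipments r` on map_id: each of those 3 rows is kept; rows whose q.map_id has no match in r get NULL for r's columns.
Result: 3 row(s).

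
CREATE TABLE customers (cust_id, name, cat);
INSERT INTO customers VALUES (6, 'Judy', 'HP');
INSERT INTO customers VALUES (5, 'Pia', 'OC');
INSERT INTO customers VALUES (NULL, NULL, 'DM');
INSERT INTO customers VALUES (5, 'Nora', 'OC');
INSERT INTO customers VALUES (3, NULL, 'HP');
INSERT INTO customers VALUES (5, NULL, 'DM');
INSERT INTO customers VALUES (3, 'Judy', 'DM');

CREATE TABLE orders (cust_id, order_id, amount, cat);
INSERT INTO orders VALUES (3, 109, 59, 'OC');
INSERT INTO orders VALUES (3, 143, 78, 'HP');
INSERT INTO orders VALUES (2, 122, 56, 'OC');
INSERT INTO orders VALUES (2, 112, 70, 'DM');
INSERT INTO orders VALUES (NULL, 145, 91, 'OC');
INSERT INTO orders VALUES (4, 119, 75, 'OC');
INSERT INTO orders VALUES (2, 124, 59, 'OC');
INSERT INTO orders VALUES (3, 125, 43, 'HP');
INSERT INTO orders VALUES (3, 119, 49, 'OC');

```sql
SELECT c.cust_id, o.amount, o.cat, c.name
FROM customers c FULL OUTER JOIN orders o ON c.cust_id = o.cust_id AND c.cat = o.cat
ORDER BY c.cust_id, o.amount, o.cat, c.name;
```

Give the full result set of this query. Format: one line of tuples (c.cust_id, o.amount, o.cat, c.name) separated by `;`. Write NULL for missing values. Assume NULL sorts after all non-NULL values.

FULL OUTER JOIN keeps every row from both sides; unmatched rows get NULL for the other side's columns.
Matching on c.cust_id = o.cust_id AND c.cat = o.cat. A NULL in a compared column never satisfies the condition.
Matched pairs: 2; unmatched c rows kept: 6; unmatched o rows kept: 7.

(3, 43, HP, NULL); (3, 78, HP, NULL); (3, NULL, NULL, Judy); (5, NULL, NULL, Nora); (5, NULL, NULL, Pia); (5, NULL, NULL, NULL); (6, NULL, NULL, Judy); (NULL, 49, OC, NULL); (NULL, 56, OC, NULL); (NULL, 59, OC, NULL); (NULL, 59, OC, NULL); (NULL, 70, DM, NULL); (NULL, 75, OC, NULL); (NULL, 91, OC, NULL); (NULL, NULL, NULL, NULL)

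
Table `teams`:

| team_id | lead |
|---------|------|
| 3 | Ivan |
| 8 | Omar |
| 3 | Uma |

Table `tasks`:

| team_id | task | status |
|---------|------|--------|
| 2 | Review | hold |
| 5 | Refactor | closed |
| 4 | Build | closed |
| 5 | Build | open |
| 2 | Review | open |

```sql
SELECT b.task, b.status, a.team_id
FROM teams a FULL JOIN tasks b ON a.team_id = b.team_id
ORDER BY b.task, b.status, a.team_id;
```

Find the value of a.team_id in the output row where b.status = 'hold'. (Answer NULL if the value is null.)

FULL OUTER JOIN keeps every row from both sides; unmatched rows get NULL for the other side's columns.
Matching on a.team_id = b.team_id.
Matched pairs: 0; unmatched a rows kept: 3; unmatched b rows kept: 5.

NULL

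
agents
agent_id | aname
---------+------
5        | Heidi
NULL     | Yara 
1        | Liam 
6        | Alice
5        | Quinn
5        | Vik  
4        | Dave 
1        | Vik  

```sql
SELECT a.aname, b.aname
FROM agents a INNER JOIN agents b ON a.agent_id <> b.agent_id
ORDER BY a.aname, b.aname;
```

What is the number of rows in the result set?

INNER JOIN keeps only pairs where the ON condition holds.
Matching on a.agent_id <> b.agent_id. A NULL in a compared column never satisfies the condition.
- agent_id=5: 4 matching b row(s), so 4 row(s) emitted.
- agent_id=NULL: no matching b row, dropped.
- agent_id=1: 5 matching b row(s), so 5 row(s) emitted.
- agent_id=6: 6 matching b row(s), so 6 row(s) emitted.
- agent_id=5: 4 matching b row(s), so 4 row(s) emitted.
- agent_id=5: 4 matching b row(s), so 4 row(s) emitted.
- agent_id=4: 6 matching b row(s), so 6 row(s) emitted.
- agent_id=1: 5 matching b row(s), so 5 row(s) emitted.
Total: 34 rows.

34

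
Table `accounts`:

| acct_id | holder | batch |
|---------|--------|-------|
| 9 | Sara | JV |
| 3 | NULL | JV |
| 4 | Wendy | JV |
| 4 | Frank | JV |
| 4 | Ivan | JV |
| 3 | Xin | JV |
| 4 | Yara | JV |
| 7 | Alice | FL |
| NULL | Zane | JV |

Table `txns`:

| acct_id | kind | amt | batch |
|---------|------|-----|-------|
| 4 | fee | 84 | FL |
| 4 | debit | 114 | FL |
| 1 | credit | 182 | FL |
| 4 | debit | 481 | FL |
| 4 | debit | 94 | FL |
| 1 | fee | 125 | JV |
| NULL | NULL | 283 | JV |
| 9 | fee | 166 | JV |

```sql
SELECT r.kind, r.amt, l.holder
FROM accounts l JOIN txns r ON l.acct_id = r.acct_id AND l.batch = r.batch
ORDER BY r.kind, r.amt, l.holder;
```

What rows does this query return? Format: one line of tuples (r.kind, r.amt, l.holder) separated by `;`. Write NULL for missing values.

(fee, 166, Sara)

INNER JOIN keeps only pairs where the ON condition holds.
Matching on l.acct_id = r.acct_id AND l.batch = r.batch. A NULL in a compared column never satisfies the condition.
- l row (acct_id=9, batch=JV): matches 1 r row(s) → 1 output row(s).
- l row (acct_id=3, batch=JV): no match → dropped.
- l row (acct_id=4, batch=JV): no match → dropped.
- l row (acct_id=4, batch=JV): no match → dropped.
- l row (acct_id=4, batch=JV): no match → dropped.
- l row (acct_id=3, batch=JV): no match → dropped.
- l row (acct_id=4, batch=JV): no match → dropped.
- l row (acct_id=7, batch=FL): no match → dropped.
- l row (acct_id=NULL, batch=JV): no match → dropped.
After projecting and ordering:
r.kind | r.amt | l.holder
fee | 166 | Sara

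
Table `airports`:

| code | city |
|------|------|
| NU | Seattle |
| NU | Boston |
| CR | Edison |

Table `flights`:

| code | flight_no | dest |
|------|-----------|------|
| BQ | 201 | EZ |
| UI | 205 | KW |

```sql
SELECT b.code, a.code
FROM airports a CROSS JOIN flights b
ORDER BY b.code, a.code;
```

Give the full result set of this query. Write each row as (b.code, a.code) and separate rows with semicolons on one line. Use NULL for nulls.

(BQ, CR); (BQ, NU); (BQ, NU); (UI, CR); (UI, NU); (UI, NU)

CROSS JOIN pairs every row of `airports` with every row of `flights`: 3 × 2 = 6 rows.
After projecting and ordering:
b.code | a.code
BQ | CR
BQ | NU
BQ | NU
UI | CR
UI | NU
UI | NU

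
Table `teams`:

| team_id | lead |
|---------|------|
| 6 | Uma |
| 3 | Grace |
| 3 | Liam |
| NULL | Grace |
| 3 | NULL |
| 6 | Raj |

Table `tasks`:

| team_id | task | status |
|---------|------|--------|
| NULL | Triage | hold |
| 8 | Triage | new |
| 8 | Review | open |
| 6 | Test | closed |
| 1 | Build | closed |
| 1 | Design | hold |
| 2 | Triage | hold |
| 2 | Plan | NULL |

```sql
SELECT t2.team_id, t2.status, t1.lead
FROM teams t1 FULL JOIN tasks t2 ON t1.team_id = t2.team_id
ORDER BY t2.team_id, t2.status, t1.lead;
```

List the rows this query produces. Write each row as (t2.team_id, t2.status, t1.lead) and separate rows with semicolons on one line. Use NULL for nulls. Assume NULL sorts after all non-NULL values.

FULL OUTER JOIN keeps every row from both sides; unmatched rows get NULL for the other side's columns.
Matching on t1.team_id = t2.team_id. A NULL in a compared column never satisfies the condition.
Matched pairs: 2; unmatched t1 rows kept: 4; unmatched t2 rows kept: 7.

(1, closed, NULL); (1, hold, NULL); (2, hold, NULL); (2, NULL, NULL); (6, closed, Raj); (6, closed, Uma); (8, new, NULL); (8, open, NULL); (NULL, hold, NULL); (NULL, NULL, Grace); (NULL, NULL, Grace); (NULL, NULL, Liam); (NULL, NULL, NULL)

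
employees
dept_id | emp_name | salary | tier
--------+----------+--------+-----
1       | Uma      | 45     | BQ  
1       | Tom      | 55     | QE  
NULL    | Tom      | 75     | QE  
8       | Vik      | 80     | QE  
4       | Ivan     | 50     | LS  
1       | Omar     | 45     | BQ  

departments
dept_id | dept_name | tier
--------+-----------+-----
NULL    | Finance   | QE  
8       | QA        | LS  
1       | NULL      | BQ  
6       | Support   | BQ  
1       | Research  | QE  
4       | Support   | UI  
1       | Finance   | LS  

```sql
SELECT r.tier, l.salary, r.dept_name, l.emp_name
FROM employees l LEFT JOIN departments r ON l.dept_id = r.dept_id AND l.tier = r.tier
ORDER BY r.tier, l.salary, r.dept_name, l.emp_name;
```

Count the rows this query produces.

6

LEFT JOIN keeps every row from `employees`; unmatched rows get NULL for `departments`'s columns.
Matching on l.dept_id = r.dept_id AND l.tier = r.tier. A NULL in a compared column never satisfies the condition.
- dept_id=1, tier=BQ: 1 matching r row(s), so 1 row(s) emitted.
- dept_id=1, tier=QE: 1 matching r row(s), so 1 row(s) emitted.
- dept_id=NULL, tier=QE: no r row matches, row kept with r columns NULL.
- dept_id=8, tier=QE: no r row matches, row kept with r columns NULL.
- dept_id=4, tier=LS: no r row matches, row kept with r columns NULL.
- dept_id=1, tier=BQ: 1 matching r row(s), so 1 row(s) emitted.
Total: 3 matched + 3 padded = 6 rows.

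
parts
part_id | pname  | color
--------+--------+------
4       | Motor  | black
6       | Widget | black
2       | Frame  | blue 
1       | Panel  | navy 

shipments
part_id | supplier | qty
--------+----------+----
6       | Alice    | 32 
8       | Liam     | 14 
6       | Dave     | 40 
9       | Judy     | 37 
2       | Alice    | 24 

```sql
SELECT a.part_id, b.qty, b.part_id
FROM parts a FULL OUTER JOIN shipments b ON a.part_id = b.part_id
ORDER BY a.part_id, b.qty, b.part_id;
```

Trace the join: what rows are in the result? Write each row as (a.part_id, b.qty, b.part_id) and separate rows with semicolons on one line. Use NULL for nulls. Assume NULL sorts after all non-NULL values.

(1, NULL, NULL); (2, 24, 2); (4, NULL, NULL); (6, 32, 6); (6, 40, 6); (NULL, 14, 8); (NULL, 37, 9)

FULL OUTER JOIN keeps every row from both sides; unmatched rows get NULL for the other side's columns.
Matching on a.part_id = b.part_id.
- a[0] part_id=4 → no match; kept with NULLs on the b side.
- a[1] part_id=6 → 2 match(es) in b → 2 row(s).
- a[2] part_id=2 → 1 match(es) in b → 1 row(s).
- a[3] part_id=1 → no match; kept with NULLs on the b side.
- 2 row(s) from b found no a partner → padded with NULL.
After projecting and ordering:
a.part_id | b.qty | b.part_id
1 | NULL | NULL
2 | 24 | 2
4 | NULL | NULL
6 | 32 | 6
6 | 40 | 6
NULL | 14 | 8
NULL | 37 | 9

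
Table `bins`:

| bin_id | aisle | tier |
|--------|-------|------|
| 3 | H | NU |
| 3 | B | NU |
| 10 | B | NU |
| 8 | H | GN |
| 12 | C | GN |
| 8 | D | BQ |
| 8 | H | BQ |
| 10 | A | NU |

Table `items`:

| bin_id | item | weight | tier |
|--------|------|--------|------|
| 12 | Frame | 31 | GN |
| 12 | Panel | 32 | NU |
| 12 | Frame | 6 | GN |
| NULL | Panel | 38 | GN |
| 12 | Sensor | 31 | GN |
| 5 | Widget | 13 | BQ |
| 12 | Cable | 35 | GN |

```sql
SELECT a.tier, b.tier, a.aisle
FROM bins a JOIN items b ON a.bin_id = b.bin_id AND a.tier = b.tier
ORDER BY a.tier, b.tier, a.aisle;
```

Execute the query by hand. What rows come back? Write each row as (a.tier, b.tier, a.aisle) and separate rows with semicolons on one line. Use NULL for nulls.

(GN, GN, C); (GN, GN, C); (GN, GN, C); (GN, GN, C)

INNER JOIN keeps only pairs where the ON condition holds.
Matching on a.bin_id = b.bin_id AND a.tier = b.tier. A NULL in a compared column never satisfies the condition.
- a (bin_id=3, tier=NU) has no partner → excluded.
- a (bin_id=3, tier=NU) has no partner → excluded.
- a (bin_id=10, tier=NU) has no partner → excluded.
- a (bin_id=8, tier=GN) has no partner → excluded.
- a (bin_id=12, tier=GN) pairs with 4 row(s) of b.
- a (bin_id=8, tier=BQ) has no partner → excluded.
- a (bin_id=8, tier=BQ) has no partner → excluded.
- a (bin_id=10, tier=NU) has no partner → excluded.
After projecting and ordering:
a.tier | b.tier | a.aisle
GN | GN | C
GN | GN | C
GN | GN | C
GN | GN | C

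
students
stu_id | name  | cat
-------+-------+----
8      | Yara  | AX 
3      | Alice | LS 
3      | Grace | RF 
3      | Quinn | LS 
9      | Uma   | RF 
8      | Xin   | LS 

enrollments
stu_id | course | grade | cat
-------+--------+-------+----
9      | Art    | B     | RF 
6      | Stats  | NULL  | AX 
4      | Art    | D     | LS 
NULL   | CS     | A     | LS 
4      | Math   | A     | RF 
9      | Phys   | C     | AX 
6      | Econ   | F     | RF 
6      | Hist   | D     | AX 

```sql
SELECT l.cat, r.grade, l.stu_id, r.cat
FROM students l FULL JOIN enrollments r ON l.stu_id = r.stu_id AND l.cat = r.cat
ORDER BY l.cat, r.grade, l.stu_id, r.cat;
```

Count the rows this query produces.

FULL OUTER JOIN keeps every row from both sides; unmatched rows get NULL for the other side's columns.
Matching on l.stu_id = r.stu_id AND l.cat = r.cat. A NULL in a compared column never satisfies the condition.
- l row (stu_id=8, cat=AX): no match → kept, r columns NULL.
- l row (stu_id=3, cat=LS): no match → kept, r columns NULL.
- l row (stu_id=3, cat=RF): no match → kept, r columns NULL.
- l row (stu_id=3, cat=LS): no match → kept, r columns NULL.
- l row (stu_id=9, cat=RF): matches 1 r row(s) → 1 output row(s).
- l row (stu_id=8, cat=LS): no match → kept, r columns NULL.
- 7 r row(s) had no l match → kept, l columns NULL.
Total: 1 matched + 12 padded = 13 rows.

13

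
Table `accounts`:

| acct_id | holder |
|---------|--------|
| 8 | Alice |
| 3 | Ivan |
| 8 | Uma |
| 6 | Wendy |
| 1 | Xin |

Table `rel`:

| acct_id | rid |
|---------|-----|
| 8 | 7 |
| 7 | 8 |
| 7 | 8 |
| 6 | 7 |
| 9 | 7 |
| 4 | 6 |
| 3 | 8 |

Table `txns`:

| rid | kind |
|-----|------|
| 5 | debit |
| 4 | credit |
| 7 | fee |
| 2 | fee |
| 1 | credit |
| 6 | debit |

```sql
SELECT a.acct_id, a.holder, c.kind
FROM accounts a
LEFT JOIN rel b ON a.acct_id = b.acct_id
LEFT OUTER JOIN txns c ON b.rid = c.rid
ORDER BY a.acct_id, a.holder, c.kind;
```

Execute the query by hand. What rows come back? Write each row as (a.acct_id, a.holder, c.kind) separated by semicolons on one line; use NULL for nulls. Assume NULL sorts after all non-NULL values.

Step 1 — a LEFT JOIN b on acct_id → 5 row(s).
Then LEFT JOIN `txns c` on rid: each of those 5 rows is kept; rows whose b.rid has no match in c get NULL for c's columns.

(1, Xin, NULL); (3, Ivan, NULL); (6, Wendy, fee); (8, Alice, fee); (8, Uma, fee)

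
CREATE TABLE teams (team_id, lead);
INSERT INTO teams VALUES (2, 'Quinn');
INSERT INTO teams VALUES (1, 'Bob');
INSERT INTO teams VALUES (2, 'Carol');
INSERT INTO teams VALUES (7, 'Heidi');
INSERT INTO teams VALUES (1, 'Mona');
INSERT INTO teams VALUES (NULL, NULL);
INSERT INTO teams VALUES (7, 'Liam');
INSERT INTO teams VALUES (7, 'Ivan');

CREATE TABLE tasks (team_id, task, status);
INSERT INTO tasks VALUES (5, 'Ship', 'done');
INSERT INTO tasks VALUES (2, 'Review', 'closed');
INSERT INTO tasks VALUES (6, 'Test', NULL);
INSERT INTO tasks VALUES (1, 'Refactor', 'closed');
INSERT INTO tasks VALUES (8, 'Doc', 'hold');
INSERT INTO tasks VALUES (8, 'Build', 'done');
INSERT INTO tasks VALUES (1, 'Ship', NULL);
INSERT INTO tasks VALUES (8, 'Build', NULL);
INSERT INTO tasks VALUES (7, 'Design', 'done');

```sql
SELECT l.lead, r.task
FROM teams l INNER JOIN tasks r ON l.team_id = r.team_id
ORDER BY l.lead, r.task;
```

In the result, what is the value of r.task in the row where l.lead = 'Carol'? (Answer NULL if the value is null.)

Review

INNER JOIN keeps only pairs where the ON condition holds.
Matching on l.team_id = r.team_id. A NULL in a compared column never satisfies the condition.
- l (team_id=2) pairs with 1 row(s) of r.
- l (team_id=1) pairs with 2 row(s) of r.
- l (team_id=2) pairs with 1 row(s) of r.
- l (team_id=7) pairs with 1 row(s) of r.
- l (team_id=1) pairs with 2 row(s) of r.
- l (team_id=NULL) has no partner → excluded.
- l (team_id=7) pairs with 1 row(s) of r.
- l (team_id=7) pairs with 1 row(s) of r.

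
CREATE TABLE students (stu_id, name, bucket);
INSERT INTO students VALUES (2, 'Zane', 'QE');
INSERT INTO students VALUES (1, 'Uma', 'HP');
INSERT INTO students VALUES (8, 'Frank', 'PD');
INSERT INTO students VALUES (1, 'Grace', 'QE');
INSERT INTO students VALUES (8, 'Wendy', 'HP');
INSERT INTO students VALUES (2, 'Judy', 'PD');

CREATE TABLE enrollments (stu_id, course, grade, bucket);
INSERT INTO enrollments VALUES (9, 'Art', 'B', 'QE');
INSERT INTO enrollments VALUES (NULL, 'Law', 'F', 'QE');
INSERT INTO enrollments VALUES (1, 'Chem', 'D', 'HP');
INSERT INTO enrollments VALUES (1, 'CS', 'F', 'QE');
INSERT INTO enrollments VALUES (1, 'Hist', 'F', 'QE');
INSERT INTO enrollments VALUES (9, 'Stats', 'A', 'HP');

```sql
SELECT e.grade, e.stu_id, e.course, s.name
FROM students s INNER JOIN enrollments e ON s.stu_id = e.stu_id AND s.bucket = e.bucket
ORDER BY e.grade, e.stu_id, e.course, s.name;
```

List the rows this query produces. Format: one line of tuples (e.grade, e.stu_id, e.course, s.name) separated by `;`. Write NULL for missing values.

(D, 1, Chem, Uma); (F, 1, CS, Grace); (F, 1, Hist, Grace)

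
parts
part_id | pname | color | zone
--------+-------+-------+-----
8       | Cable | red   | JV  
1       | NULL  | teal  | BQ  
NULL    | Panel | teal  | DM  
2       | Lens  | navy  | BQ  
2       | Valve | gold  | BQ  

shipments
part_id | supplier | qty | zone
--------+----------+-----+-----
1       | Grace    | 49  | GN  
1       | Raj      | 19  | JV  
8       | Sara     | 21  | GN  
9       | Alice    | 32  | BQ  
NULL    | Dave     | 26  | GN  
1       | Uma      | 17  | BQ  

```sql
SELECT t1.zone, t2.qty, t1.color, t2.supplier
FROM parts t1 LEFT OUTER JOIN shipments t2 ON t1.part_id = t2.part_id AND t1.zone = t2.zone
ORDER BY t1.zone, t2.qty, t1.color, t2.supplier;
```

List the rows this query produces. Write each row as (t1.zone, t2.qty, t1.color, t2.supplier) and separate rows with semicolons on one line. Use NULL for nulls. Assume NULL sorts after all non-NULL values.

LEFT JOIN keeps every row from `parts`; unmatched rows get NULL for `shipments`'s columns.
Matching on t1.part_id = t2.part_id AND t1.zone = t2.zone. A NULL in a compared column never satisfies the condition.
Matched pairs: 1; unmatched t1 rows kept: 4.

(BQ, 17, teal, Uma); (BQ, NULL, gold, NULL); (BQ, NULL, navy, NULL); (DM, NULL, teal, NULL); (JV, NULL, red, NULL)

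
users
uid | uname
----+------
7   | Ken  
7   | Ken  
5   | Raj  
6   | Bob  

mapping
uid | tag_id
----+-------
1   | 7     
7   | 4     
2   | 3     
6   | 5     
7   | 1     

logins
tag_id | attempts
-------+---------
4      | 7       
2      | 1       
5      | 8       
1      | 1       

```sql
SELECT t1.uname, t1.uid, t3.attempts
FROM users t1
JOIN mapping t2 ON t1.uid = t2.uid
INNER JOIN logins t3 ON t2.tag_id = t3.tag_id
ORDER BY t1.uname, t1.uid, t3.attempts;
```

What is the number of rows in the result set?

Step 1 — t1 INNER JOIN t2 on uid → 5 row(s).
Then INNER JOIN `logins t3` on tag_id: keep only rows whose t2.tag_id appears in t3.
Result: 5 row(s).

5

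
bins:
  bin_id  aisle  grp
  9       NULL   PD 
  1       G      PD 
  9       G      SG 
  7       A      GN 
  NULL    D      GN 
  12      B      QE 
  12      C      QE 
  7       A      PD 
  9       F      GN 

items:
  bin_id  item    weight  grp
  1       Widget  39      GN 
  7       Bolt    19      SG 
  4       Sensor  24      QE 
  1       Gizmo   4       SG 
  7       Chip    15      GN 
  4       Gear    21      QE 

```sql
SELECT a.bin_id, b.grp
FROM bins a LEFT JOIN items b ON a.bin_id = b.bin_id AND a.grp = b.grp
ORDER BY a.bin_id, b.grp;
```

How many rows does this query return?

LEFT JOIN keeps every row from `bins`; unmatched rows get NULL for `items`'s columns.
Matching on a.bin_id = b.bin_id AND a.grp = b.grp. A NULL in a compared column never satisfies the condition.
Matched pairs: 1; unmatched a rows kept: 8.
Total: 1 matched + 8 padded = 9 rows.

9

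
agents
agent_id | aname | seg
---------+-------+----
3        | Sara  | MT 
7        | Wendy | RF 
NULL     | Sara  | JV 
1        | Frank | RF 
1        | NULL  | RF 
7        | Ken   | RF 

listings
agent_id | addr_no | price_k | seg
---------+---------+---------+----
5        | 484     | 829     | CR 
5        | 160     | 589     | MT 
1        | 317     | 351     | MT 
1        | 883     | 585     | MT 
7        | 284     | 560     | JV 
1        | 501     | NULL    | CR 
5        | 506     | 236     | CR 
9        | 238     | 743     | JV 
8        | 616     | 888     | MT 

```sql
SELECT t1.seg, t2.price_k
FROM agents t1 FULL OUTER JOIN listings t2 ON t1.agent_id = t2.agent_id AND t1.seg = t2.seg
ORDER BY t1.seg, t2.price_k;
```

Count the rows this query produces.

FULL OUTER JOIN keeps every row from both sides; unmatched rows get NULL for the other side's columns.
Matching on t1.agent_id = t2.agent_id AND t1.seg = t2.seg. A NULL in a compared column never satisfies the condition.
Matched pairs: 0; unmatched t1 rows kept: 6; unmatched t2 rows kept: 9.
Total: 0 matched + 15 padded = 15 rows.

15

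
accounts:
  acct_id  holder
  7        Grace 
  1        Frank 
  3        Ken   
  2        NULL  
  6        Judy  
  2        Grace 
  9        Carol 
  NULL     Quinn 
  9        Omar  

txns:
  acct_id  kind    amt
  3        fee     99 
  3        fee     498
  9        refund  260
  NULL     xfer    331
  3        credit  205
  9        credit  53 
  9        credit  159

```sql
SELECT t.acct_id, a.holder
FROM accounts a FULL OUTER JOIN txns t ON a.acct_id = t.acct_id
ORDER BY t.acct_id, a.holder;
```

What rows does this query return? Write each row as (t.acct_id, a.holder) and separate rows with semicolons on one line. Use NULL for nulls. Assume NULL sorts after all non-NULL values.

FULL OUTER JOIN keeps every row from both sides; unmatched rows get NULL for the other side's columns.
Matching on a.acct_id = t.acct_id. A NULL in a compared column never satisfies the condition.
Matched pairs: 9; unmatched a rows kept: 6; unmatched t rows kept: 1.

(3, Ken); (3, Ken); (3, Ken); (9, Carol); (9, Carol); (9, Carol); (9, Omar); (9, Omar); (9, Omar); (NULL, Frank); (NULL, Grace); (NULL, Grace); (NULL, Judy); (NULL, Quinn); (NULL, NULL); (NULL, NULL)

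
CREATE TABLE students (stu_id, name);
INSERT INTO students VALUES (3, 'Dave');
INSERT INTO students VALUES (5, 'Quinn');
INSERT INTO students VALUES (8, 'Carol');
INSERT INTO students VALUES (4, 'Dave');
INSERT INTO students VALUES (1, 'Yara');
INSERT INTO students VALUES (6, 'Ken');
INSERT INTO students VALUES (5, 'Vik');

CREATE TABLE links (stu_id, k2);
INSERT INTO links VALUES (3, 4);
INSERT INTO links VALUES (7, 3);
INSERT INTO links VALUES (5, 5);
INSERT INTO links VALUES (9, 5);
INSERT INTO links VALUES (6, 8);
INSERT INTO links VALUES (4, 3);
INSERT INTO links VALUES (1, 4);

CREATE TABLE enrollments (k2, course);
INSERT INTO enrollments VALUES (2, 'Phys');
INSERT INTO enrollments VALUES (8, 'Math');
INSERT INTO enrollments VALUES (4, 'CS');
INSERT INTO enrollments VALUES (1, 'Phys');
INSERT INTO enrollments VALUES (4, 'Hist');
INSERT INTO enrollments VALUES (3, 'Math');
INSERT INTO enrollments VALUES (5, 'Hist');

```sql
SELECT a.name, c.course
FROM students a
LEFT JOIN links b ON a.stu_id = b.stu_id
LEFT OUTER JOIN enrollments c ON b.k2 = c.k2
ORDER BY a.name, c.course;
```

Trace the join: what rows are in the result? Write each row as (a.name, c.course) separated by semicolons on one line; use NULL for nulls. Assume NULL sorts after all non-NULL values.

(Carol, NULL); (Dave, CS); (Dave, Hist); (Dave, Math); (Ken, Math); (Quinn, Hist); (Vik, Hist); (Yara, CS); (Yara, Hist)

Evaluate left to right. First `students a LEFT JOIN links b` on stu_id: 7 row(s).
Then LEFT JOIN `enrollments c` on k2: each of those 7 rows is kept; rows whose b.k2 has no match in c get NULL for c's columns.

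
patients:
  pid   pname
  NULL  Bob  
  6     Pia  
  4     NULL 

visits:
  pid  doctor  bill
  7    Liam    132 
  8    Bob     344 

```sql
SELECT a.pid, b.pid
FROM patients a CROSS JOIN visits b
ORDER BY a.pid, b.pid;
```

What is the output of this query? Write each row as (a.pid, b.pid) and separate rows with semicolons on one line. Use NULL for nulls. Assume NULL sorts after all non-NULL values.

CROSS JOIN pairs every row of `patients` with every row of `visits`: 3 × 2 = 6 rows.
After projecting and ordering:
a.pid | b.pid
4 | 7
4 | 8
6 | 7
6 | 8
NULL | 7
NULL | 8

(4, 7); (4, 8); (6, 7); (6, 8); (NULL, 7); (NULL, 8)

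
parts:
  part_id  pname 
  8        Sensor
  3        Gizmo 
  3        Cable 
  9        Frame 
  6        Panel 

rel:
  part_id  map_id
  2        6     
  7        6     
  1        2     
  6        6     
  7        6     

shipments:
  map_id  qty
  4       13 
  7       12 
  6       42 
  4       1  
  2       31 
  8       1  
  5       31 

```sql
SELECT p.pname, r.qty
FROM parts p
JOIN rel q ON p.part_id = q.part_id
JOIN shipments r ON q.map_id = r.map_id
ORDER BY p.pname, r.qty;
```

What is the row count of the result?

1

Evaluate left to right. First `parts p INNER JOIN rel q` on part_id: 1 row(s).
Then INNER JOIN `shipments r` on map_id: keep only rows whose q.map_id appears in r.
Result: 1 row(s).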